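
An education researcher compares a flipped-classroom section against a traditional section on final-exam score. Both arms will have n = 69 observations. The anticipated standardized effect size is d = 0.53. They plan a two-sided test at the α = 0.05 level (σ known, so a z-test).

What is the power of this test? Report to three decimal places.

Noncentrality parameter: δ = d·√(n/2) = 0.53 × √(69/2) = 3.1130
Critical value for a two-sided test at α = 0.05: z_{α/2} = 1.960.
Power = Φ(δ − 1.960) + Φ(−δ − 1.960) = Φ(1.153) + Φ(-5.073) = 0.8756 + 0.0000 = 0.8756.

Power ≈ 0.876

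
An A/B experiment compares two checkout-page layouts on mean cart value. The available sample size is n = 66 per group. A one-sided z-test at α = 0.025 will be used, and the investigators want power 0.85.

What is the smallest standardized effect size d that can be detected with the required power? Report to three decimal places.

d ≈ 0.522

Required noncentrality: δ = z_{0.025} + z_{0.15} = 1.960 + 1.036 = 2.996.
δ = d·√(n/2) ⇒ d = δ/√(n/2) = 2.996/√(66/2) = 0.5216.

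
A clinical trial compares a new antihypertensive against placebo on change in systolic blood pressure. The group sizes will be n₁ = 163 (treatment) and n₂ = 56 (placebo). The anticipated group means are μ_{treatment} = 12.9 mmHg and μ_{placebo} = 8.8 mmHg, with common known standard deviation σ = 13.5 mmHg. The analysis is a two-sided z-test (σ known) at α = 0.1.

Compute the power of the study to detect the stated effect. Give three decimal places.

Standardized effect: d = |μ_{treatment} − μ_{placebo}| / σ = |12.9 − 8.8| / 13.5 = 0.3037
Noncentrality parameter: δ = d / √(1/n₁ + 1/n₂) = 0.3037 / √(1/163 + 1/56) = 1.9607
Two-sided α = 0.1 → critical value z_{0.05} = 1.645.
Power = Φ(δ − 1.645) + Φ(−δ − 1.645) = Φ(0.316) + Φ(-3.606) = 0.6239 + 0.0002 = 0.6241.

Power ≈ 0.624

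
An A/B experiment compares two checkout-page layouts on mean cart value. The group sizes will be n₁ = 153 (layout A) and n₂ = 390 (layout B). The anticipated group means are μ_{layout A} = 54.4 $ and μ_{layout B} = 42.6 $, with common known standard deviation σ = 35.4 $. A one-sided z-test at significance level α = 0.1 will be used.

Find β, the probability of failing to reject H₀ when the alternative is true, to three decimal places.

β ≈ 0.013

Standardized effect: d = |μ_{layout A} − μ_{layout B}| / σ = |54.4 − 42.6| / 35.4 = 0.3333
Noncentrality parameter: δ = d / √(1/n₁ + 1/n₂) = 0.3333 / √(1/153 + 1/390) = 3.4943
One-sided α = 0.1 → critical value z_{0.1} = 1.282.
Power = P(Z > 1.282 − δ) = Φ(2.213) = 0.9865.
Type II error: β = 1 − power = 1 − 0.9865 = 0.0135.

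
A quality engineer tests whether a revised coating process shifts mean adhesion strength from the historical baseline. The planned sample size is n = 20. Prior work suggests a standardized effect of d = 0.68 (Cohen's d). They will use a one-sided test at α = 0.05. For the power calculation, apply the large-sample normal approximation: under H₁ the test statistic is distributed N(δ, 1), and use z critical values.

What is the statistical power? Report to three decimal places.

Power ≈ 0.919

Noncentrality parameter: δ = d·√n = 0.68 × √20 = 3.0411
Critical value for a one-sided test at α = 0.05: z_α = 1.645.
Power = P(Z > 1.645 − δ) = Φ(1.396) = 0.9187.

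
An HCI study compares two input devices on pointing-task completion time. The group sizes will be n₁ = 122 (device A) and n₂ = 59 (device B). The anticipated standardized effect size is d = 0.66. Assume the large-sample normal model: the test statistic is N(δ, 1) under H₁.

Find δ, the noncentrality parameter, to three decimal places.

The noncentrality parameter scales effect size by the design's sample-size factor: δ = d / √(1/n₁ + 1/n₂) = 0.66 / √(1/122 + 1/59) = 4.1621

δ ≈ 4.162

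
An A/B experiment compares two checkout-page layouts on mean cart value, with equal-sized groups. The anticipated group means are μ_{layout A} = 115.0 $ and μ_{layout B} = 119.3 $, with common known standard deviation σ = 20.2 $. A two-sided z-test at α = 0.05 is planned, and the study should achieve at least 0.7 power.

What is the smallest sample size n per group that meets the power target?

Standardized effect: d = |μ_{layout A} − μ_{layout B}| / σ = |115.0 − 119.3| / 20.2 = 0.2129
For power 0.7 need Φ(δ − z_{0.025}) = 0.7, so δ = z_{0.025} + z_{0.30} = 1.960 + 0.524 = 2.484.
(The Φ(−δ − z_{α/2}) term is vanishingly small for δ > 0 and is dropped in the standard sample-size formula.)
δ = d·√(n/2) ⇒ n = 2(δ/d)² = 2 × (2.484 / 0.2129)² = 272.41.
Round up to the next whole unit.

n = 273 per group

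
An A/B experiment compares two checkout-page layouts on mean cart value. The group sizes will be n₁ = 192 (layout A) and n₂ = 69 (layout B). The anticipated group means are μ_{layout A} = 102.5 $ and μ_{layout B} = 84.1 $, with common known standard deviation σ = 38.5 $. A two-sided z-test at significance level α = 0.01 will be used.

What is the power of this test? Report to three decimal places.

Power ≈ 0.796

Standardized effect: d = |μ_{layout A} − μ_{layout B}| / σ = |102.5 − 84.1| / 38.5 = 0.4779
Noncentrality parameter: δ = d / √(1/n₁ + 1/n₂) = 0.4779 / √(1/192 + 1/69) = 3.4050
Two-sided α = 0.01 → critical value z_{0.005} = 2.576.
Power = Φ(δ − 2.576) + Φ(−δ − 2.576) = Φ(0.829) + Φ(-5.981) = 0.7965 + 0.0000 = 0.7965.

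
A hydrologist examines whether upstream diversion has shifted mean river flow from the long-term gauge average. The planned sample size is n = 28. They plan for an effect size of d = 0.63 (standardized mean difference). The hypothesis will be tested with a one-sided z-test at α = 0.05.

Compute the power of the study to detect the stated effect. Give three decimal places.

Power ≈ 0.954

Noncentrality parameter: δ = d·√n = 0.63 × √28 = 3.3336
Critical value for a one-sided test at α = 0.05: z_α = 1.645.
Power = P(Z > 1.645 − δ) = Φ(1.689) = 0.9544.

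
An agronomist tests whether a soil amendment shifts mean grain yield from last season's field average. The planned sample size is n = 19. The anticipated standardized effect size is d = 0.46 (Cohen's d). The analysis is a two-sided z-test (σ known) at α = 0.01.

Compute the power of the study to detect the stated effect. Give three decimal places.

Noncentrality parameter: δ = d·√n = 0.46 × √19 = 2.0051
Critical value for a two-sided test at α = 0.01: z_{α/2} = 2.576.
Power = Φ(δ − 2.576) + Φ(−δ − 2.576) = Φ(-0.571) + Φ(-4.581) = 0.2841 + 0.0000 = 0.2841.

Power ≈ 0.284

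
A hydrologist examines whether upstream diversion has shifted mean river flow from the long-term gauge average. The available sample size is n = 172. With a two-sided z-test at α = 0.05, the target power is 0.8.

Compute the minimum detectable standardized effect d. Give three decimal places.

d ≈ 0.214

Need Φ(δ − 1.960) = 0.8, so δ = 1.960 + 0.842 = 2.802.
(The second rejection-region term Φ(−δ − z_{α/2}) is negligible and dropped.)
δ = d·√n ⇒ d = δ/√n = 2.802/√172 = 0.2136.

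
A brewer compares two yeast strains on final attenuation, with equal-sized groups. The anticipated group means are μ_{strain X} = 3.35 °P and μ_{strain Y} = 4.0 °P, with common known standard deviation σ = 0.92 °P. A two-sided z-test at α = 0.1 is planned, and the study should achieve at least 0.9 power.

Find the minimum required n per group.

n = 35 per group

Standardized effect: d = |μ_{strain X} − μ_{strain Y}| / σ = |3.35 − 4.0| / 0.92 = 0.7065
Set Φ(δ − 1.645) = 0.9; then δ − 1.645 = Φ⁻¹(0.9) = 1.282, giving δ = 2.926.
(The Φ(−δ − z_{α/2}) term is vanishingly small for δ > 0 and is dropped in the standard sample-size formula.)
δ = d·√(n/2) ⇒ n = 2(δ/d)² = 2 × (2.926 / 0.7065)² = 34.31.
Rounding up, n = 35 per group.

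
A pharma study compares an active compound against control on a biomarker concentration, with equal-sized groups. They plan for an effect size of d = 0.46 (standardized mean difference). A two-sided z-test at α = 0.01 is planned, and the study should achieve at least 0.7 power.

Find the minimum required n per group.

Set Φ(δ − 2.576) = 0.7; then δ − 2.576 = Φ⁻¹(0.7) = 0.524, giving δ = 3.100.
(For δ > 0 the lower-tail rejection region contributes negligibly to power, so the one-term inversion is standard.)
δ = d·√(n/2) ⇒ n = 2(δ/d)² = 2 × (3.100 / 0.46)² = 90.85.
Rounding up, n = 91 per group.

n = 91 per group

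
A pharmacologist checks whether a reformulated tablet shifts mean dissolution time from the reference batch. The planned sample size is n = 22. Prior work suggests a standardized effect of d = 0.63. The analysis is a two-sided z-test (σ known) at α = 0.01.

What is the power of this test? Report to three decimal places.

Power ≈ 0.648

Noncentrality parameter: δ = d·√n = 0.63 × √22 = 2.9550
Two-sided α = 0.01 → critical value z_{0.005} = 2.576.
Power = Φ(δ − 2.576) + Φ(−δ − 2.576) = Φ(0.379) + Φ(-5.531) = 0.6477 + 0.0000 = 0.6477.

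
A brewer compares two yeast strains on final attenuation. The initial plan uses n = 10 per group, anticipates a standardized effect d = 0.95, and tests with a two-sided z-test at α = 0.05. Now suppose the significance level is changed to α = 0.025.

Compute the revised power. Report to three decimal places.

Power ≈ 0.453

δ = d·√(n/2) = 0.95 × √(10/2) = 2.1243 (unchanged). New critical value: z_{0.0125} = 2.241.
Revised power = Φ(δ − 2.241) + Φ(−δ − 2.241) = Φ(-0.117) + Φ(-4.366) = 0.4534 + 0.0000 = 0.4534.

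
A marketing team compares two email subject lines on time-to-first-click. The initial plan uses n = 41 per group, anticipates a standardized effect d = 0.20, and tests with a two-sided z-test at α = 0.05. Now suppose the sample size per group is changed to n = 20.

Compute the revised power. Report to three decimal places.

Power ≈ 0.097

With n = 20 per group: δ = d·√(n/2) = 0.20 × √(20/2) = 0.6325. Critical value z_{0.025} = 1.960.
Revised power = Φ(δ − 1.960) + Φ(−δ − 1.960) = Φ(-1.328) + Φ(-2.592) = 0.0922 + 0.0048 = 0.0969.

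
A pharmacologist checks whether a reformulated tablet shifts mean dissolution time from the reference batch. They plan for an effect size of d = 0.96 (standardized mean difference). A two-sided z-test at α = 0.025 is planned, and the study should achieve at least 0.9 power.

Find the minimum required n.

Set Φ(δ − 2.241) = 0.9; then δ − 2.241 = Φ⁻¹(0.9) = 1.282, giving δ = 3.523.
(For δ > 0 the lower-tail rejection region contributes negligibly to power, so the one-term inversion is standard.)
δ = d·√n ⇒ n = (δ/d)² = (3.523 / 0.96)² = 13.47.
Round up to the next whole unit.

n = 14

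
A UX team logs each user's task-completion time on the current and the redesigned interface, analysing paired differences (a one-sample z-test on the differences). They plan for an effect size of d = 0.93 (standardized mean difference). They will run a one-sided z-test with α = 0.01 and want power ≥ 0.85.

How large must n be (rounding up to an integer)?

For power 0.85 need Φ(δ − z_{0.01}) = 0.85, so δ = z_{0.01} + z_{0.15} = 2.326 + 1.036 = 3.363.
δ = d·√n ⇒ n = (δ/d)² = (3.363 / 0.93)² = 13.07.
Rounding up, n = 14.

n = 14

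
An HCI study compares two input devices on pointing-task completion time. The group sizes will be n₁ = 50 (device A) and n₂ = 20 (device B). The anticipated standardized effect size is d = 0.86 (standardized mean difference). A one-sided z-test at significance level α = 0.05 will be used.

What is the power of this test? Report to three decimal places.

Power ≈ 0.946

Noncentrality parameter: δ = d / √(1/n₁ + 1/n₂) = 0.86 / √(1/50 + 1/20) = 3.2505
Critical value for a one-sided test at α = 0.05: z_α = 1.645.
Power = P(Z > 1.645 − δ) = Φ(1.606) = 0.9458.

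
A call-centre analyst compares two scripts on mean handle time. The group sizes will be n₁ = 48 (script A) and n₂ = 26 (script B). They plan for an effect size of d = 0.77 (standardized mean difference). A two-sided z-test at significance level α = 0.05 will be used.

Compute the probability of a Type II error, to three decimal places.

β ≈ 0.115

Noncentrality parameter: δ = d / √(1/n₁ + 1/n₂) = 0.77 / √(1/48 + 1/26) = 3.1621
Critical value for a two-sided test at α = 0.05: z_{α/2} = 1.960.
Power = Φ(δ − 1.960) + Φ(−δ − 1.960) = Φ(1.202) + Φ(-5.122) = 0.8854 + 0.0000 = 0.8854.
Type II error: β = 1 − power = 1 − 0.8854 = 0.1146.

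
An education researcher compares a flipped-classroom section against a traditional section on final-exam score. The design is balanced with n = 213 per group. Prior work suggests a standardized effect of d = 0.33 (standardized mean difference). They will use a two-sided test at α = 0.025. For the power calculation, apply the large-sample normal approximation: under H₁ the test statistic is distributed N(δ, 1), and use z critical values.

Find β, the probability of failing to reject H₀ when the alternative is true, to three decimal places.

Noncentrality parameter: δ = d·√(n/2) = 0.33 × √(213/2) = 3.4056
Critical value for a two-sided test at α = 0.025: z_{α/2} = 2.241.
Power = Φ(δ − 2.241) + Φ(−δ − 2.241) = Φ(1.164) + Φ(-5.647) = 0.8778 + 0.0000 = 0.8778.
Type II error: β = 1 − power = 1 − 0.8778 = 0.1222.

β ≈ 0.122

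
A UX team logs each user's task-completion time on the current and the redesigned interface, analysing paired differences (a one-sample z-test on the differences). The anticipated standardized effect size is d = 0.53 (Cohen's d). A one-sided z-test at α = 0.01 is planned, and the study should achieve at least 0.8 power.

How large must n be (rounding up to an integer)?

For power 0.8 need Φ(δ − z_{0.01}) = 0.8, so δ = z_{0.01} + z_{0.20} = 2.326 + 0.842 = 3.168.
δ = d·√n ⇒ n = (δ/d)² = (3.168 / 0.53)² = 35.73.
Round up to the next whole unit.

n = 36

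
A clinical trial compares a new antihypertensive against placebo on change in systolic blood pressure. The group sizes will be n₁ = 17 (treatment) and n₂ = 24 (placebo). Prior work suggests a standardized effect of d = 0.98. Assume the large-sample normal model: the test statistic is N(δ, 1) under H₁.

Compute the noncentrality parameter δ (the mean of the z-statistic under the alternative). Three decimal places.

δ ≈ 3.091

The noncentrality parameter scales effect size by the design's sample-size factor: δ = d / √(1/n₁ + 1/n₂) = 0.98 / √(1/17 + 1/24) = 3.0915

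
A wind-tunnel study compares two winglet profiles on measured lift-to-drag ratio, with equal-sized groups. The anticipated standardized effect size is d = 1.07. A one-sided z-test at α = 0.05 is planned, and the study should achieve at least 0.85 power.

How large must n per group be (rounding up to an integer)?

For power 0.85 need Φ(δ − z_{0.05}) = 0.85, so δ = z_{0.05} + z_{0.15} = 1.645 + 1.036 = 2.681.
δ = d·√(n/2) ⇒ n = 2(δ/d)² = 2 × (2.681 / 1.07)² = 12.56.
Rounding up, n = 13 per group.

n = 13 per group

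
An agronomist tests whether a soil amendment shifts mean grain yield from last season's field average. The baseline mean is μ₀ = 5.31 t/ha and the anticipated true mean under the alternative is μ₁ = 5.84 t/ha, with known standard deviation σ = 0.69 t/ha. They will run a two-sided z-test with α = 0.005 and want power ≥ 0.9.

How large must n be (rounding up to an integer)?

Standardized effect: d = |μ₁ − μ₀| / σ = |5.84 − 5.31| / 0.69 = 0.7681
For power 0.9 need Φ(δ − z_{0.0025}) = 0.9, so δ = z_{0.0025} + z_{0.10} = 2.807 + 1.282 = 4.089.
(The Φ(−δ − z_{α/2}) term is vanishingly small for δ > 0 and is dropped in the standard sample-size formula.)
δ = d·√n ⇒ n = (δ/d)² = (4.089 / 0.7681)² = 28.33.
Rounding up, n = 29.

n = 29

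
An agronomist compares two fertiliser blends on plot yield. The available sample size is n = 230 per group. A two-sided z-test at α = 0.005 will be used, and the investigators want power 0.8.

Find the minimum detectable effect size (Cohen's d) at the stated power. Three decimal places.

Required noncentrality: δ = z_{0.0025} + z_{0.20} = 2.807 + 0.842 = 3.649.
(Lower-tail contribution to power is negligible for δ > 0.)
δ = d·√(n/2) ⇒ d = δ/√(n/2) = 3.649/√(230/2) = 0.3402.

d ≈ 0.340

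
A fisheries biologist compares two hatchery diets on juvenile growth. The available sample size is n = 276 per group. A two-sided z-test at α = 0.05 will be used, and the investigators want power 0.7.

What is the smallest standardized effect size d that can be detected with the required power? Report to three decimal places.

Need Φ(δ − 1.960) = 0.7, so δ = 1.960 + 0.524 = 2.484.
(The second rejection-region term Φ(−δ − z_{α/2}) is negligible and dropped.)
δ = d·√(n/2) ⇒ d = δ/√(n/2) = 2.484/√(276/2) = 0.2115.

d ≈ 0.211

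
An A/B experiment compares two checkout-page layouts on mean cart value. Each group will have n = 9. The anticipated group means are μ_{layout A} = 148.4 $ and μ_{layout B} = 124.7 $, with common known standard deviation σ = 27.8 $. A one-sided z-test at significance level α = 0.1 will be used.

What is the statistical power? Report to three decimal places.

Power ≈ 0.701

Standardized effect: d = |μ_{layout A} − μ_{layout B}| / σ = |148.4 − 124.7| / 27.8 = 0.8525
Noncentrality parameter: δ = d·√(n/2) = 0.8525 × √(9/2) = 1.8085
Critical value for a one-sided test at α = 0.1: z_α = 1.282.
Power = Φ(δ − 1.282) = Φ(0.527) = 0.7009.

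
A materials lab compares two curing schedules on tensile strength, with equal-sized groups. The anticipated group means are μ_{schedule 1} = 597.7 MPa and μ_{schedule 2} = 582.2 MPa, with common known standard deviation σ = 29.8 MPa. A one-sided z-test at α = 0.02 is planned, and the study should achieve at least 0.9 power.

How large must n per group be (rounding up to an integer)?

Standardized effect: d = |μ_{schedule 1} − μ_{schedule 2}| / σ = |597.7 − 582.2| / 29.8 = 0.5201
For power 0.9 need Φ(δ − z_{0.02}) = 0.9, so δ = z_{0.02} + z_{0.10} = 2.054 + 1.282 = 3.335.
δ = d·√(n/2) ⇒ n = 2(δ/d)² = 2 × (3.335 / 0.5201)² = 82.24.
Rounding up, n = 83 per group.

n = 83 per group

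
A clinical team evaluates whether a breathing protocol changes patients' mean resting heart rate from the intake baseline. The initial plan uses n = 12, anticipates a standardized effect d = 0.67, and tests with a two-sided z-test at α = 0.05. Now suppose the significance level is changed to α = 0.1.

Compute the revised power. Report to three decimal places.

Power ≈ 0.751

δ = d·√n = 0.67 × √12 = 2.3209 (unchanged). New critical value: z_{0.05} = 1.645.
Revised power = Φ(δ − 1.645) + Φ(−δ − 1.645) = Φ(0.676) + Φ(-3.966) = 0.7505 + 0.0000 = 0.7505.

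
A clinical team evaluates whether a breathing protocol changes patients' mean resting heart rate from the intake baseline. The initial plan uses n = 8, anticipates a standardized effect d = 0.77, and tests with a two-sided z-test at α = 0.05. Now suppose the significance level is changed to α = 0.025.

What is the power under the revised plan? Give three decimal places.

Power ≈ 0.475

δ = d·√n = 0.77 × √8 = 2.1779 (unchanged). New critical value: z_{0.0125} = 2.241.
Revised power = Φ(δ − 2.241) + Φ(−δ − 2.241) = Φ(-0.064) + Φ(-4.419) = 0.4747 + 0.0000 = 0.4747.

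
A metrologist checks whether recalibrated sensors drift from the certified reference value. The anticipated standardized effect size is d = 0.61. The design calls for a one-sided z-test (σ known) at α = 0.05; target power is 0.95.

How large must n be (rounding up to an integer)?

For power 0.95 need Φ(δ − z_{0.05}) = 0.95, so δ = z_{0.05} + z_{0.05} = 1.645 + 1.645 = 3.290.
δ = d·√n ⇒ n = (δ/d)² = (3.290 / 0.61)² = 29.08.
Rounding up, n = 30.

n = 30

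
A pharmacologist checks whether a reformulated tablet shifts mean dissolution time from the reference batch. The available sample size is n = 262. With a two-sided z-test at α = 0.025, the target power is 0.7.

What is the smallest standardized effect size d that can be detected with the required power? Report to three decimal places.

Need Φ(δ − 2.241) = 0.7, so δ = 2.241 + 0.524 = 2.766.
(Lower-tail contribution to power is negligible for δ > 0.)
δ = d·√n ⇒ d = δ/√n = 2.766/√262 = 0.1709.

d ≈ 0.171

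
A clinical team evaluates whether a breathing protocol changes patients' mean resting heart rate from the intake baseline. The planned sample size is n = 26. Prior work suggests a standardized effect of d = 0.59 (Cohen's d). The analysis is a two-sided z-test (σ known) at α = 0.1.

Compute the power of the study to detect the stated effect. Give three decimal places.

Power ≈ 0.914

Noncentrality parameter: δ = d·√n = 0.59 × √26 = 3.0084
Critical value for a two-sided test at α = 0.1: z_{α/2} = 1.645.
Power = Φ(δ − 1.645) + Φ(−δ − 1.645) = Φ(1.364) + Φ(-4.653) = 0.9136 + 0.0000 = 0.9136.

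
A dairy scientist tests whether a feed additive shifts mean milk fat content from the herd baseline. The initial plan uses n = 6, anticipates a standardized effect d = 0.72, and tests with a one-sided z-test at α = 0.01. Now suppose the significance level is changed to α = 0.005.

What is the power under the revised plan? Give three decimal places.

δ = d·√n = 0.72 × √6 = 1.7636 (unchanged). New critical value: z_{0.005} = 2.576.
Revised power = P(Z > 2.576 − δ) = Φ(-0.812) = 0.2083.

Power ≈ 0.208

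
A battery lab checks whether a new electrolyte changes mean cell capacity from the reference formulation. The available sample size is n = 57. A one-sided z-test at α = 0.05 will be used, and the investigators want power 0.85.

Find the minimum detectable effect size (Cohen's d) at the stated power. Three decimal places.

d ≈ 0.355

Required noncentrality: δ = z_{0.05} + z_{0.15} = 1.645 + 1.036 = 2.681.
δ = d·√n ⇒ d = δ/√n = 2.681/√57 = 0.3551.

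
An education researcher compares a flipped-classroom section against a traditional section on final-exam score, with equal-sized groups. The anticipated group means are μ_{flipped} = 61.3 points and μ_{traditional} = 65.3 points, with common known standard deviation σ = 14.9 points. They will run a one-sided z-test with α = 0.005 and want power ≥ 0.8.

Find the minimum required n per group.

Standardized effect: d = |μ_{flipped} − μ_{traditional}| / σ = |61.3 − 65.3| / 14.9 = 0.2685
For power 0.8 need Φ(δ − z_{0.005}) = 0.8, so δ = z_{0.005} + z_{0.20} = 2.576 + 0.842 = 3.417.
δ = d·√(n/2) ⇒ n = 2(δ/d)² = 2 × (3.417 / 0.2685)² = 324.11.
Round up to the next whole unit.

n = 325 per group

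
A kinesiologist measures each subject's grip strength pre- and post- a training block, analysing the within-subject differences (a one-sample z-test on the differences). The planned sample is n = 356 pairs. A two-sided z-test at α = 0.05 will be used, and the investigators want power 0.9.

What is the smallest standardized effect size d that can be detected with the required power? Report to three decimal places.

Required noncentrality: δ = z_{0.025} + z_{0.10} = 1.960 + 1.282 = 3.242.
(The second rejection-region term Φ(−δ − z_{α/2}) is negligible and dropped.)
δ = d·√n ⇒ d = δ/√n = 3.242/√356 = 0.1718.

d ≈ 0.172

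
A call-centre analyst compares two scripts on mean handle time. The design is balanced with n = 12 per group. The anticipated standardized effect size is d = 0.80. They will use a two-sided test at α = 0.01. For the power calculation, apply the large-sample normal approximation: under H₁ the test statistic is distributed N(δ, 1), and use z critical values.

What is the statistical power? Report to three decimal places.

Noncentrality parameter: δ = d·√(n/2) = 0.80 × √(12/2) = 1.9596
Two-sided α = 0.01 → critical value z_{0.005} = 2.576.
Power = Φ(δ − 2.576) + Φ(−δ − 2.576) = Φ(-0.616) + Φ(-4.535) = 0.2689 + 0.0000 = 0.2689.

Power ≈ 0.269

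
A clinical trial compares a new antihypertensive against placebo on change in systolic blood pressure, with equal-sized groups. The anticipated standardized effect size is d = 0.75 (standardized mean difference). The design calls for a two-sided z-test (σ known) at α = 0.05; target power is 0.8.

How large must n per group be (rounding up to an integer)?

Set Φ(δ − 1.960) = 0.8; then δ − 1.960 = Φ⁻¹(0.8) = 0.842, giving δ = 2.802.
(For δ > 0 the lower-tail rejection region contributes negligibly to power, so the one-term inversion is standard.)
δ = d·√(n/2) ⇒ n = 2(δ/d)² = 2 × (2.802 / 0.75)² = 27.91.
Round up to the next whole unit.

n = 28 per group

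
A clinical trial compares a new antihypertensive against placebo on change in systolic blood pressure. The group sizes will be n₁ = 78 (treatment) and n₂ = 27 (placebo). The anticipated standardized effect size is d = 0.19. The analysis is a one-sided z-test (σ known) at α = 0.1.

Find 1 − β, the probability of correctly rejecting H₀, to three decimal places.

Noncentrality parameter: λ = d / √(1/n₁ + 1/n₂) = 0.19 / √(1/78 + 1/27) = 0.8509
One-sided α = 0.1 → critical value z_{0.1} = 1.282.
Power = P(Z > 1.282 − λ) = Φ(-0.431) = 0.3334.

Power ≈ 0.333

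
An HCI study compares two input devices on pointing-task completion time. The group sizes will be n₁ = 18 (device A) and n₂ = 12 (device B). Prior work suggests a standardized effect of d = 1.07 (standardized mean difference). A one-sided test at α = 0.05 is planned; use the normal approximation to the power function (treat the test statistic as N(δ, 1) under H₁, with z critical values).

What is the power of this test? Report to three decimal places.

Noncentrality parameter: δ = d / √(1/n₁ + 1/n₂) = 1.07 / √(1/18 + 1/12) = 2.8711
Critical value for a one-sided test at α = 0.05: z_α = 1.645.
Power = Φ(δ − 1.645) = Φ(1.226) = 0.8899.

Power ≈ 0.890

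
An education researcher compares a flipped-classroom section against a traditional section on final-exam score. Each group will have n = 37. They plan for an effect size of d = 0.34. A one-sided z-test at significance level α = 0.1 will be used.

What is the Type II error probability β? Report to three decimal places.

β ≈ 0.428

Noncentrality parameter: δ = d·√(n/2) = 0.34 × √(37/2) = 1.4624
Critical value for a one-sided test at α = 0.1: z_α = 1.282.
Power = P(Z > 1.282 − δ) = Φ(0.181) = 0.5718.
Type II error: β = 1 − power = 1 − 0.5718 = 0.4282.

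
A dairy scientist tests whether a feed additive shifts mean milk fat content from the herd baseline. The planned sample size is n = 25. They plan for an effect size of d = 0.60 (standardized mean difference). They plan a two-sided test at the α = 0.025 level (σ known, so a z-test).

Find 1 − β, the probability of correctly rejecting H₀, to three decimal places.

Noncentrality parameter: δ = d·√n = 0.60 × √25 = 3.0000
Two-sided α = 0.025 → critical value z_{0.0125} = 2.241.
Power = Φ(δ − 2.241) + Φ(−δ − 2.241) = Φ(0.759) + Φ(-5.241) = 0.7760 + 0.0000 = 0.7760.

Power ≈ 0.776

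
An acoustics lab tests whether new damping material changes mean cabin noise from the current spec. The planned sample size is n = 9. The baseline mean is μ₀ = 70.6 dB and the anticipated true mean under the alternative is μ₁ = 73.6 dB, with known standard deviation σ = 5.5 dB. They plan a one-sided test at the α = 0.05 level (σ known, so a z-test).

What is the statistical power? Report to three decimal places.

Standardized effect: d = |μ₁ − μ₀| / σ = |73.6 − 70.6| / 5.5 = 0.5455
Noncentrality parameter: δ = d·√n = 0.5455 × √9 = 1.6364
Critical value for a one-sided test at α = 0.05: z_α = 1.645.
Power = P(Z > 1.645 − δ) = Φ(-0.008) = 0.4966.

Power ≈ 0.497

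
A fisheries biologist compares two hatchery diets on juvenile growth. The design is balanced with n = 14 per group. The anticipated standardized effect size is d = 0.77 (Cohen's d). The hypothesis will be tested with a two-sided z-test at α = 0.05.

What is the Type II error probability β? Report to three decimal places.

Noncentrality parameter: λ = d·√(n/2) = 0.77 × √(14/2) = 2.0372
Two-sided α = 0.05 → critical value z_{0.025} = 1.960.
Power = Φ(λ − 1.960) + Φ(−λ − 1.960) = Φ(0.077) + Φ(-3.997) = 0.5308 + 0.0000 = 0.5308.
Type II error: β = 1 − power = 1 − 0.5308 = 0.4692.

β ≈ 0.469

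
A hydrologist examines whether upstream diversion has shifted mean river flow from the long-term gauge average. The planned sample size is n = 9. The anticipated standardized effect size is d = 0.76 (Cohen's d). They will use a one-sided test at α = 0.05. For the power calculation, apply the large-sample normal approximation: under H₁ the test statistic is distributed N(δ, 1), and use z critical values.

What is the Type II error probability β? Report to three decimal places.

β ≈ 0.263

Noncentrality parameter: δ = d·√n = 0.76 × √9 = 2.2800
One-sided α = 0.05 → critical value z_{0.05} = 1.645.
Power = Φ(δ − 1.645) = Φ(0.635) = 0.7373.
Type II error: β = 1 − power = 1 − 0.7373 = 0.2627.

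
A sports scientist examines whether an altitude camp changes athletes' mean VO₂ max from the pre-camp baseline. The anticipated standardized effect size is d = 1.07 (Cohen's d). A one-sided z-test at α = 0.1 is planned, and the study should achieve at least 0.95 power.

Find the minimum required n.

n = 8

For power 0.95 need Φ(δ − z_{0.1}) = 0.95, so δ = z_{0.1} + z_{0.05} = 1.282 + 1.645 = 2.926.
δ = d·√n ⇒ n = (δ/d)² = (2.926 / 1.07)² = 7.48.
Rounding up, n = 8.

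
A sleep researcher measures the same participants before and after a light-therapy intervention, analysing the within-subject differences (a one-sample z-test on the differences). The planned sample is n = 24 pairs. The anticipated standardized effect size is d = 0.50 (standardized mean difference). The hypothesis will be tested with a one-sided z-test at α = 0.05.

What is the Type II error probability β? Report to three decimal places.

β ≈ 0.211

Noncentrality parameter: δ = d·√n = 0.50 × √24 = 2.4495
Critical value for a one-sided test at α = 0.05: z_α = 1.645.
Power = P(Z > 1.645 − δ) = Φ(0.805) = 0.7895.
Type II error: β = 1 − power = 1 − 0.7895 = 0.2105.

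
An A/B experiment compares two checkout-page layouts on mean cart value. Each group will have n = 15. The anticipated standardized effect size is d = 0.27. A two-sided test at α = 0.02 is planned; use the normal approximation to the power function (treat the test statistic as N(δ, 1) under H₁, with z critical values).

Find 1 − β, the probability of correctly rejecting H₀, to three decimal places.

Power ≈ 0.057

Noncentrality parameter: δ = d·√(n/2) = 0.27 × √(15/2) = 0.7394
Critical value for a two-sided test at α = 0.02: z_{α/2} = 2.326.
Power = Φ(δ − 2.326) + Φ(−δ − 2.326) = Φ(-1.587) + Φ(-3.066) = 0.0563 + 0.0011 = 0.0574.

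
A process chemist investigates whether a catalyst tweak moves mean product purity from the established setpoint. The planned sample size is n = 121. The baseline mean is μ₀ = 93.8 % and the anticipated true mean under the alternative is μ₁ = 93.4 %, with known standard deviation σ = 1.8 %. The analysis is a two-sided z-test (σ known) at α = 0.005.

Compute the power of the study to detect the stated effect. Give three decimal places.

Power ≈ 0.358

Standardized effect: d = |μ₁ − μ₀| / σ = |93.4 − 93.8| / 1.8 = 0.2222
Noncentrality parameter: δ = d·√n = 0.2222 × √121 = 2.4444
Two-sided α = 0.005 → critical value z_{0.0025} = 2.807.
Power = Φ(δ − 2.807) + Φ(−δ − 2.807) = Φ(-0.363) + Φ(-5.251) = 0.3585 + 0.0000 = 0.3585.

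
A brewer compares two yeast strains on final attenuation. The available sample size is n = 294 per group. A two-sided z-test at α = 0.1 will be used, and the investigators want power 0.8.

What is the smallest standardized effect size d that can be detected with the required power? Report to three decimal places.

Required noncentrality: δ = z_{0.05} + z_{0.20} = 1.645 + 0.842 = 2.486.
(Lower-tail contribution to power is negligible for δ > 0.)
δ = d·√(n/2) ⇒ d = δ/√(n/2) = 2.486/√(294/2) = 0.2051.

d ≈ 0.205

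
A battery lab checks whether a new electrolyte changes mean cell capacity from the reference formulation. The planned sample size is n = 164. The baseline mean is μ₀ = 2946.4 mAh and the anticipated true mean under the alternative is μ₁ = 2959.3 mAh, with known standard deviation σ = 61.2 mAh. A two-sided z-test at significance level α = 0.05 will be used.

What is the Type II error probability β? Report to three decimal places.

Standardized effect: d = |μ₁ − μ₀| / σ = |2959.3 − 2946.4| / 61.2 = 0.2108
Noncentrality parameter: δ = d·√n = 0.2108 × √164 = 2.6994
Two-sided α = 0.05 → critical value z_{0.025} = 1.960.
Power = Φ(δ − 1.960) + Φ(−δ − 1.960) = Φ(0.739) + Φ(-4.659) = 0.7702 + 0.0000 = 0.7702.
Type II error: β = 1 − power = 1 − 0.7702 = 0.2298.

β ≈ 0.230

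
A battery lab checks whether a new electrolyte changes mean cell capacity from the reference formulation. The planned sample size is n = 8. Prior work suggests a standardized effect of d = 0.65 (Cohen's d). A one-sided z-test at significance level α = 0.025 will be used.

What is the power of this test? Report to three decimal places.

Power ≈ 0.452

Noncentrality parameter: δ = d·√n = 0.65 × √8 = 1.8385
One-sided α = 0.025 → critical value z_{0.025} = 1.960.
Power = Φ(δ − 1.960) = Φ(-0.121) = 0.4517.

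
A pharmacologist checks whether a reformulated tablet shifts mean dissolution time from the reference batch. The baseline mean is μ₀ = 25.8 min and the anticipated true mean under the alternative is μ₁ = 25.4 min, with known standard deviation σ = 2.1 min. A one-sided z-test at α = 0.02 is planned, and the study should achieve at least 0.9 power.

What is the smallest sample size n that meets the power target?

Standardized effect: d = |μ₁ − μ₀| / σ = |25.4 − 25.8| / 2.1 = 0.1905
For power 0.9 need Φ(δ − z_{0.02}) = 0.9, so δ = z_{0.02} + z_{0.10} = 2.054 + 1.282 = 3.335.
δ = d·√n ⇒ n = (δ/d)² = (3.335 / 0.1905)² = 306.61.
Round up to the next whole unit.

n = 307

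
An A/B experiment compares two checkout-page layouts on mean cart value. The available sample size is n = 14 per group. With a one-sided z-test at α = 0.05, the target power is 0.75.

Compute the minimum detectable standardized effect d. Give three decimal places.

Need Φ(δ − 1.645) = 0.75, so δ = 1.645 + 0.674 = 2.319.
δ = d·√(n/2) ⇒ d = δ/√(n/2) = 2.319/√(14/2) = 0.8766.

d ≈ 0.877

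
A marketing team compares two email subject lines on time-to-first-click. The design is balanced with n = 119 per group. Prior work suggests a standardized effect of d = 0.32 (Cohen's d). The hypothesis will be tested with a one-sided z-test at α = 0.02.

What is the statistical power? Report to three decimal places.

Power ≈ 0.661

Noncentrality parameter: δ = d·√(n/2) = 0.32 × √(119/2) = 2.4684
One-sided α = 0.02 → critical value z_{0.02} = 2.054.
Power = P(Z > 2.054 − δ) = Φ(0.415) = 0.6608.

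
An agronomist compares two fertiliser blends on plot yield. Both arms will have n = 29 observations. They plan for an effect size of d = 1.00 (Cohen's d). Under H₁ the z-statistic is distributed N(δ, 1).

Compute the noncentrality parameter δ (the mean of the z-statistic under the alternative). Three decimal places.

δ ≈ 3.808

The noncentrality parameter scales effect size by the design's sample-size factor: δ = d·√(n/2) = 1.00 × √(29/2) = 3.8079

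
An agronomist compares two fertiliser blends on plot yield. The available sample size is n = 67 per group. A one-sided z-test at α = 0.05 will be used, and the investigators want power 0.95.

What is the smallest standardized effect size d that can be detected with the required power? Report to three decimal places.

d ≈ 0.568

Need Φ(δ − 1.645) = 0.95, so δ = 1.645 + 1.645 = 3.290.
δ = d·√(n/2) ⇒ d = δ/√(n/2) = 3.290/√(67/2) = 0.5684.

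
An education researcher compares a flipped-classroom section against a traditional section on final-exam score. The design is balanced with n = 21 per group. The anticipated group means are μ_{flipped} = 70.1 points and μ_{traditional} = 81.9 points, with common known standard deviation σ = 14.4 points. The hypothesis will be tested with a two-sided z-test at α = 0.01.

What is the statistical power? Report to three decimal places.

Standardized effect: d = |μ_{flipped} − μ_{traditional}| / σ = |70.1 − 81.9| / 14.4 = 0.8194
Noncentrality parameter: δ = d·√(n/2) = 0.8194 × √(21/2) = 2.6553
Two-sided α = 0.01 → critical value z_{0.005} = 2.576.
Power = Φ(δ − 2.576) + Φ(−δ − 2.576) = Φ(0.079) + Φ(-5.231) = 0.5317 + 0.0000 = 0.5317.

Power ≈ 0.532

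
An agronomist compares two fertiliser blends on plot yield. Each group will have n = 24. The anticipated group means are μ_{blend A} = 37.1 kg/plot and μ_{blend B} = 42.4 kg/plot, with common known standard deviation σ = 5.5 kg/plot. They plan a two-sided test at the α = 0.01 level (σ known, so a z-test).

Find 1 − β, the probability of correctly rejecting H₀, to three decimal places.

Standardized effect: d = |μ_{blend A} − μ_{blend B}| / σ = |37.1 − 42.4| / 5.5 = 0.9636
Noncentrality parameter: δ = d·√(n/2) = 0.9636 × √(24/2) = 3.3381
Critical value for a two-sided test at α = 0.01: z_{α/2} = 2.576.
Power = Φ(δ − 2.576) + Φ(−δ − 2.576) = Φ(0.762) + Φ(-5.914) = 0.7771 + 0.0000 = 0.7771.

Power ≈ 0.777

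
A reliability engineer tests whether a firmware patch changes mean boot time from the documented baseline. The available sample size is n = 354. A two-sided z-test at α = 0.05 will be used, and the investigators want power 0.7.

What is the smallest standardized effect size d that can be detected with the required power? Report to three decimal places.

d ≈ 0.132

Required noncentrality: δ = z_{0.025} + z_{0.30} = 1.960 + 0.524 = 2.484.
(Lower-tail contribution to power is negligible for δ > 0.)
δ = d·√n ⇒ d = δ/√n = 2.484/√354 = 0.1320.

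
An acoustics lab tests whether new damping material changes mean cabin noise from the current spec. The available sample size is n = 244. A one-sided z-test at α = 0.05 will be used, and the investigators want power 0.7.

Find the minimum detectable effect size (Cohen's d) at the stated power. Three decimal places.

d ≈ 0.139

Required noncentrality: δ = z_{0.05} + z_{0.30} = 1.645 + 0.524 = 2.169.
δ = d·√n ⇒ d = δ/√n = 2.169/√244 = 0.1389.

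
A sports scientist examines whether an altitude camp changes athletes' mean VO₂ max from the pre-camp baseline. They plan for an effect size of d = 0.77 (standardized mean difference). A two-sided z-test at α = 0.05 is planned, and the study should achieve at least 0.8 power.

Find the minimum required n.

n = 14

Set Φ(δ − 1.960) = 0.8; then δ − 1.960 = Φ⁻¹(0.8) = 0.842, giving δ = 2.802.
(Ignoring the negligible lower-tail rejection probability gives the usual closed-form inversion.)
δ = d·√n ⇒ n = (δ/d)² = (2.802 / 0.77)² = 13.24.
Rounding up, n = 14.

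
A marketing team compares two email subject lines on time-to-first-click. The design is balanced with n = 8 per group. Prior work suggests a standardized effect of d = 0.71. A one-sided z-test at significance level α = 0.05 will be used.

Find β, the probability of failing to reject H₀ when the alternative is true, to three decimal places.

Noncentrality parameter: δ = d·√(n/2) = 0.71 × √(8/2) = 1.4200
Critical value for a one-sided test at α = 0.05: z_α = 1.645.
Power = Φ(δ − 1.645) = Φ(-0.225) = 0.4110.
Type II error: β = 1 − power = 1 − 0.4110 = 0.5890.

β ≈ 0.589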